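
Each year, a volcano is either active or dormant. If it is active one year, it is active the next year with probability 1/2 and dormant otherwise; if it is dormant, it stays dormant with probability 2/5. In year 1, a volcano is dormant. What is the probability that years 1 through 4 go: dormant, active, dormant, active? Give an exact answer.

9/50

Year 1 is given. For each transition, use the conditional probability from the current state:
P(active | dormant) = 3/5; P(dormant | active) = 1/2; P(active | dormant) = 3/5.
P = 3/5 × 1/2 × 3/5 = 9/50.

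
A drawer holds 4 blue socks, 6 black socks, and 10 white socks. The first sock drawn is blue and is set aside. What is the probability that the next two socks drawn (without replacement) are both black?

5/57

After the first draw, 6 of the remaining 19 socks are black.
P = 6/19 × 5/18 = 30/342 = 5/57.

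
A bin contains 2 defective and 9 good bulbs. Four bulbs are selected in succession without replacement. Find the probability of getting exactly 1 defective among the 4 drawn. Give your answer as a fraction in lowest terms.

28/55

One ordering (defective drawn first) has probability 2/11 × 9/10 × 8/9 × 7/8 = 1008/7920 = 7/55.
There are C(4,1) = 4 such orderings, each equally likely, so P = 4 × 7/55 = 28/55.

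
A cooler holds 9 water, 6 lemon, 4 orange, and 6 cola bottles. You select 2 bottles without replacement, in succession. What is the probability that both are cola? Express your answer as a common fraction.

P(every draw is cola) = 6/25 × 5/24 = 30/600 = 1/20.

1/20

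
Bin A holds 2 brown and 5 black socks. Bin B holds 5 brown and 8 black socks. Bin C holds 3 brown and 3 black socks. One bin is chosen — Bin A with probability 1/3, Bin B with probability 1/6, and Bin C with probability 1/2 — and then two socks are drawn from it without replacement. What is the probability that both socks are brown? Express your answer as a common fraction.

562/4095

From Bin A: P(both brown) = (2/7)(1/6) = 1/21.
From Bin B: P(both brown) = (5/13)(4/12) = 5/39.
From Bin C: P(both brown) = (3/6)(2/5) = 1/5.
Total probability = (1/3)(1/21) + (1/6)(5/39) + (1/2)(1/5) = 562/4095.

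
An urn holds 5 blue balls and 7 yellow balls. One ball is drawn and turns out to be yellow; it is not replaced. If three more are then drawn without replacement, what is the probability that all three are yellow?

With the first ball removed, 6 yellow remain out of 11.
P = 6/11 × 5/10 × 4/9 = 120/990 = 4/33.

4/33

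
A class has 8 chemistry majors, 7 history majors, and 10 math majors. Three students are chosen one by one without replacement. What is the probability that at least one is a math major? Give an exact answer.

P(no math majors) = 15/25 × 14/24 × 13/23 = 2730/13800 = 91/460.
P(at least one) = 1 − 91/460 = 369/460.

369/460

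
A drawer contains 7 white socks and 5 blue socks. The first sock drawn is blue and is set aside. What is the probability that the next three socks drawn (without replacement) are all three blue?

4/165

With the first sock removed, 4 blue remain out of 11.
P = 4/11 × 3/10 × 2/9 = 24/990 = 4/165.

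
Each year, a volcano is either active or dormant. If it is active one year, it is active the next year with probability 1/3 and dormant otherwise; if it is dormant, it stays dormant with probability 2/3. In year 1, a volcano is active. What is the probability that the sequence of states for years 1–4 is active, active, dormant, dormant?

Year 1 is given. For each transition, use the conditional probability from the current state:
P(active | active) = 1/3; P(dormant | active) = 2/3; P(dormant | dormant) = 2/3.
P = 1/3 × 2/3 × 2/3 = 4/27.

4/27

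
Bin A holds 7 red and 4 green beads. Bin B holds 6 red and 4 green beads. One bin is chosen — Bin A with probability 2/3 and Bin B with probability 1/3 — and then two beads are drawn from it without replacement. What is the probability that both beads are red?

From Bin A: P(both red) = (7/11)(6/10) = 21/55.
From Bin B: P(both red) = (6/10)(5/9) = 1/3.
Total probability = (2/3)(21/55) + (1/3)(1/3) = 181/495.

181/495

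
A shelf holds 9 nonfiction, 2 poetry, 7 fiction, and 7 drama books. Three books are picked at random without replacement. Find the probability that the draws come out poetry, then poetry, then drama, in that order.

Each draw changes the counts, so multiply the conditional probabilities along the sequence:
P = 2/25 × 1/24 × 7/23 = 14/13800 = 7/6900.

7/6900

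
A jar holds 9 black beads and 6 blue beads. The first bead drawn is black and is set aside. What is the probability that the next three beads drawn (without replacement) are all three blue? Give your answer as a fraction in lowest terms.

After the first draw, 6 of the remaining 14 beads are blue.
P = 6/14 × 5/13 × 4/12 = 120/2184 = 5/91.

5/91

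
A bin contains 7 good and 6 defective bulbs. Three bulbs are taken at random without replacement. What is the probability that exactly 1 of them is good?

One ordering (good drawn first) has probability 7/13 × 6/12 × 5/11 = 210/1716 = 35/286.
There are C(3,1) = 3 such orderings, each equally likely, so P = 3 × 35/286 = 105/286.

105/286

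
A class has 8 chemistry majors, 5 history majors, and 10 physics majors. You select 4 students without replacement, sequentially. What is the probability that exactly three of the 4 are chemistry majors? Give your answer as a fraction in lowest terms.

One ordering (chemistry majors drawn first) has probability 8/23 × 7/22 × 6/21 × 15/20 = 5040/212520 = 6/253.
There are C(4,3) = 4 such orderings, each equally likely, so P = 4 × 6/253 = 24/253.

24/253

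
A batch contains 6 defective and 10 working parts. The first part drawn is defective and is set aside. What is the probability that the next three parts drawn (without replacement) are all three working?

After the first draw, 10 of the remaining 15 parts are working.
P = 10/15 × 9/14 × 8/13 = 720/2730 = 24/91.

24/91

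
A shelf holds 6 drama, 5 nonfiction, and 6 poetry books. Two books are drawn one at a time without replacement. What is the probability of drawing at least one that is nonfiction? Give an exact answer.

35/68

P(no nonfiction) = 12/17 × 11/16 = 132/272 = 33/68.
P(at least one) = 1 − 33/68 = 35/68.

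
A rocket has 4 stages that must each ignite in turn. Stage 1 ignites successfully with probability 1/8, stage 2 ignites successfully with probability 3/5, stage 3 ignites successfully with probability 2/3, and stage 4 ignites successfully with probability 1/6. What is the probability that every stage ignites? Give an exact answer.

Each stage is reached only if all earlier stages succeed, so
P = 1/8 × 3/5 × 2/3 × 1/6 = 6/720 = 1/120.

1/120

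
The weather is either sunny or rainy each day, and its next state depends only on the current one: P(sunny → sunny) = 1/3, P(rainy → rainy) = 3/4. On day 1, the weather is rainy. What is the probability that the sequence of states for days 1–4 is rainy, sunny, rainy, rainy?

Day 1 is given. For each transition, use the conditional probability from the current state:
P(sunny | rainy) = 1/4; P(rainy | sunny) = 2/3; P(rainy | rainy) = 3/4.
P = 1/4 × 2/3 × 3/4 = 6/48 = 1/8.

1/8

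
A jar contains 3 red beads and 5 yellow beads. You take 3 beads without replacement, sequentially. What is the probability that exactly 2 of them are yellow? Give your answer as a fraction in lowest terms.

15/28

One ordering (yellow drawn first) has probability 5/8 × 4/7 × 3/6 = 60/336 = 5/28.
There are C(3,2) = 3 such orderings, each equally likely, so P = 3 × 5/28 = 15/28.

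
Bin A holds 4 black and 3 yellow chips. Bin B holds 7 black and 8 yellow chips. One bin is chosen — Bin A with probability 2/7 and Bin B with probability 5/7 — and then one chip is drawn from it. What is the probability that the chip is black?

73/147

From Bin A: P(black) = 4/7.
From Bin B: P(black) = 7/15.
Total probability = (2/7)(4/7) + (5/7)(7/15) = 73/147.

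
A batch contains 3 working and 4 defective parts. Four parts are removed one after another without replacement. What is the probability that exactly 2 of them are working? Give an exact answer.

18/35

One ordering (working drawn first) has probability 3/7 × 2/6 × 4/5 × 3/4 = 72/840 = 3/35.
There are C(4,2) = 6 such orderings, each equally likely, so P = 6 × 3/35 = 18/35.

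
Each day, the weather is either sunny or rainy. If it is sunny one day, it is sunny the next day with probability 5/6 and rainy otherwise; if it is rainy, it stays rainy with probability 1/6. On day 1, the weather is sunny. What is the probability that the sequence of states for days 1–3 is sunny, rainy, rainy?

1/36

Day 1 is given. For each transition, use the conditional probability from the current state:
P(rainy | sunny) = 1/6; P(rainy | rainy) = 1/6.
P = 1/6 × 1/6 = 1/36.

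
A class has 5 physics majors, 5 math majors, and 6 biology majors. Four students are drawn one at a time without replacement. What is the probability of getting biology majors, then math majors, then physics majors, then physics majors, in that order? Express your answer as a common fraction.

Chain rule:
P = 6/16 × 5/15 × 5/14 × 4/13 = 600/43680 = 5/364.

5/364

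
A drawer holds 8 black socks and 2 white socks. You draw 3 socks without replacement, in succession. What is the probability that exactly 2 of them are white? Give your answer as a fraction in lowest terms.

One ordering (white drawn first) has probability 2/10 × 1/9 × 8/8 = 16/720 = 1/45.
There are C(3,2) = 3 such orderings, each equally likely, so P = 3 × 1/45 = 1/15.

1/15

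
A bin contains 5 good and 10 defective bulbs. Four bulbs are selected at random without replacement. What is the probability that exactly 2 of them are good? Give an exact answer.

One ordering (good drawn first) has probability 5/15 × 4/14 × 10/13 × 9/12 = 1800/32760 = 5/91.
There are C(4,2) = 6 such orderings, each equally likely, so P = 6 × 5/91 = 30/91.

30/91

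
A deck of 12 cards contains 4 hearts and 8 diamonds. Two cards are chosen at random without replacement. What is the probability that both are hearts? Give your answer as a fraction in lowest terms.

P(every draw is a heart) = 4/12 × 3/11 = 12/132 = 1/11.

1/11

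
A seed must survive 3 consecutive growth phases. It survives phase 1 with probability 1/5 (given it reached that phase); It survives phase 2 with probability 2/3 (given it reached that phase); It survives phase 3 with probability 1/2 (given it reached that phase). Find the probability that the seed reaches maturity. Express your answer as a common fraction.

Multiplying along the chain,
P = 1/5 × 2/3 × 1/2 = 2/30 = 1/15.

1/15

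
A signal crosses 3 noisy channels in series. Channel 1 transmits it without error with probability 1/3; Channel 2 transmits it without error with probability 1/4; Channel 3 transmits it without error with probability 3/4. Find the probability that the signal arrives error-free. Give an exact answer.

Multiplying along the chain,
P = 1/3 × 1/4 × 3/4 = 3/48 = 1/16.

1/16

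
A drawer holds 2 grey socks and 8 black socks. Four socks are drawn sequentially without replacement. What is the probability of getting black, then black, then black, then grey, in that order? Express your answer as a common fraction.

Chain rule:
P = 8/10 × 7/9 × 6/8 × 2/7 = 672/5040 = 2/15.

2/15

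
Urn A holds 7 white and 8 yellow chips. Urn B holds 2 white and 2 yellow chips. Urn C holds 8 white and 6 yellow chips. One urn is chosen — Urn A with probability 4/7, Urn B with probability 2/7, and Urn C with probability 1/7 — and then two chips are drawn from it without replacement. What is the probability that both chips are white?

281/1365

From Urn A: P(both white) = (7/15)(6/14) = 1/5.
From Urn B: P(both white) = (2/4)(1/3) = 1/6.
From Urn C: P(both white) = (8/14)(7/13) = 4/13.
Total probability = (4/7)(1/5) + (2/7)(1/6) + (1/7)(4/13) = 281/1365.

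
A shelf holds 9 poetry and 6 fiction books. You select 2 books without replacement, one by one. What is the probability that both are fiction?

P(every draw is fiction) = 6/15 × 5/14 = 30/210 = 1/7.

1/7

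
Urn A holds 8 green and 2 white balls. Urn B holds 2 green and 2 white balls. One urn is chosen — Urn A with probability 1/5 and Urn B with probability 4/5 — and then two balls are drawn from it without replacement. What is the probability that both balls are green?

From Urn A: P(both green) = (8/10)(7/9) = 28/45.
From Urn B: P(both green) = (2/4)(1/3) = 1/6.
Total probability = (1/5)(28/45) + (4/5)(1/6) = 58/225.

58/225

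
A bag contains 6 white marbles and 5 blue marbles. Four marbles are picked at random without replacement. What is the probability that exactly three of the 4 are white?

One ordering (white drawn first) has probability 6/11 × 5/10 × 4/9 × 5/8 = 600/7920 = 5/66.
There are C(4,3) = 4 such orderings, each equally likely, so P = 4 × 5/66 = 10/33.

10/33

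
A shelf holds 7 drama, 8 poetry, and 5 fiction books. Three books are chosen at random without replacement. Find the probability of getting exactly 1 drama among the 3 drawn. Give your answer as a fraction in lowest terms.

91/190

One ordering (drama drawn first) has probability 7/20 × 13/19 × 12/18 = 1092/6840 = 91/570.
There are C(3,1) = 3 such orderings, each equally likely, so P = 3 × 91/570 = 91/190.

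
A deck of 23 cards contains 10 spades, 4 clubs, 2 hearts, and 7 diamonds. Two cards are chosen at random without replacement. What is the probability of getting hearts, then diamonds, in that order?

7/253

Chain rule:
P = 2/23 × 7/22 = 14/506 = 7/253.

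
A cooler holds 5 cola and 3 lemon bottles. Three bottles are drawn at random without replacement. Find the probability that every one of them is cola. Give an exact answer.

5/28

P(all cola) = 5/8 × 4/7 × 3/6 = 60/336 = 5/28.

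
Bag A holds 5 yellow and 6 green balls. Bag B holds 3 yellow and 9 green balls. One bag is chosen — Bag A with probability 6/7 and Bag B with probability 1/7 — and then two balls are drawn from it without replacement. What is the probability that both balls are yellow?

25/154

From Bag A: P(both yellow) = (5/11)(4/10) = 2/11.
From Bag B: P(both yellow) = (3/12)(2/11) = 1/22.
Total probability = (6/7)(2/11) + (1/7)(1/22) = 25/154.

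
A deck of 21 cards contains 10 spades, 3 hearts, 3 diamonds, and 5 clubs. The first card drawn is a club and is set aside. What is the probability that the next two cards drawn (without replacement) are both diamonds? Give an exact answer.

After the first draw, 3 of the remaining 20 cards are diamonds.
P = 3/20 × 2/19 = 6/380 = 3/190.

3/190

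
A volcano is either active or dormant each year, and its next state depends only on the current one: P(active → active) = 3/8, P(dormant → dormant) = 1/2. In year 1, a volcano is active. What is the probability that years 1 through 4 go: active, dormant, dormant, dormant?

Year 1 is given. For each transition, use the conditional probability from the current state:
P(dormant | active) = 5/8; P(dormant | dormant) = 1/2; P(dormant | dormant) = 1/2.
P = 5/8 × 1/2 × 1/2 = 5/32.

5/32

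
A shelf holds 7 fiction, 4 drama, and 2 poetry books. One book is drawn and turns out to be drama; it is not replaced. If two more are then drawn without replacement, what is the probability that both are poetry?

1/66

After the first draw, 2 of the remaining 12 books are poetry.
P = 2/12 × 1/11 = 2/132 = 1/66.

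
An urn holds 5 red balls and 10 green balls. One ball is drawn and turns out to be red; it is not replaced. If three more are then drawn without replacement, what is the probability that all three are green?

With the first ball removed, 10 green remain out of 14.
P = 10/14 × 9/13 × 8/12 = 720/2184 = 30/91.

30/91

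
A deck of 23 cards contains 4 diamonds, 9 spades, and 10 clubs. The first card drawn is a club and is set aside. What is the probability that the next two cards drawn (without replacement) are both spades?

12/77

With the first card removed, 9 spades remain out of 22.
P = 9/22 × 8/21 = 72/462 = 12/77.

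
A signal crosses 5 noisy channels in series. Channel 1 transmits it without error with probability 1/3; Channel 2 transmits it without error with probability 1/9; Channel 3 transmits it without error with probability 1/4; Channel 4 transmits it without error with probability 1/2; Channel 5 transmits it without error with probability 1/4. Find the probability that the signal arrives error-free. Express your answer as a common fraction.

Each stage is reached only if all earlier stages succeed, so
P = 1/3 × 1/9 × 1/4 × 1/2 × 1/4 = 1/864.

1/864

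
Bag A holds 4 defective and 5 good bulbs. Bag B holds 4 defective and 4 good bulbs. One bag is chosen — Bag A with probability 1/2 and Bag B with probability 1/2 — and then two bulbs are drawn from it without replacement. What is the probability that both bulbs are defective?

From Bag A: P(both defective) = (4/9)(3/8) = 1/6.
From Bag B: P(both defective) = (4/8)(3/7) = 3/14.
Total probability = (1/2)(1/6) + (1/2)(3/14) = 4/21.

4/21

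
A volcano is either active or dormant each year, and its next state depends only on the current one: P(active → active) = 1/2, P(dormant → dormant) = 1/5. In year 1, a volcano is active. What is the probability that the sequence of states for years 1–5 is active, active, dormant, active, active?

Year 1 is given. For each transition, use the conditional probability from the current state:
P(active | active) = 1/2; P(dormant | active) = 1/2; P(active | dormant) = 4/5; P(active | active) = 1/2.
P = 1/2 × 1/2 × 4/5 × 1/2 = 4/40 = 1/10.

1/10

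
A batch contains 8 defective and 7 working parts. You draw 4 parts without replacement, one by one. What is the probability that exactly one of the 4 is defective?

8/39

One ordering (defective drawn first) has probability 8/15 × 7/14 × 6/13 × 5/12 = 1680/32760 = 2/39.
There are C(4,1) = 4 such orderings, each equally likely, so P = 4 × 2/39 = 8/39.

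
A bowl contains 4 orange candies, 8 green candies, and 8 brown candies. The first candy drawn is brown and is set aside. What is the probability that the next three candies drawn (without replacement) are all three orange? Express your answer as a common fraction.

4/969

After the first draw, 4 of the remaining 19 candies are orange.
P = 4/19 × 3/18 × 2/17 = 24/5814 = 4/969.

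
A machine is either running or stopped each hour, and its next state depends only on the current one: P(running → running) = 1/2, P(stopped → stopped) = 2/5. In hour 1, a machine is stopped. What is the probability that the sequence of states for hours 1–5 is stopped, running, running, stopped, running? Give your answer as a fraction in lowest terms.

Hour 1 is given. For each transition, use the conditional probability from the current state:
P(running | stopped) = 3/5; P(running | running) = 1/2; P(stopped | running) = 1/2; P(running | stopped) = 3/5.
P = 3/5 × 1/2 × 1/2 × 3/5 = 9/100.

9/100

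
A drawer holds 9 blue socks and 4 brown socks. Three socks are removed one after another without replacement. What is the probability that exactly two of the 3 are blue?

72/143

One ordering (blue drawn first) has probability 9/13 × 8/12 × 4/11 = 288/1716 = 24/143.
There are C(3,2) = 3 such orderings, each equally likely, so P = 3 × 24/143 = 72/143.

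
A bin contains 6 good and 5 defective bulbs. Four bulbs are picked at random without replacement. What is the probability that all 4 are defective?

P(every draw is defective) = 5/11 × 4/10 × 3/9 × 2/8 = 120/7920 = 1/66.

1/66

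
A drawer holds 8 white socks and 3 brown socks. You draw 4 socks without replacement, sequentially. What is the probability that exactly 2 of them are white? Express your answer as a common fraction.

14/55

One ordering (white drawn first) has probability 8/11 × 7/10 × 3/9 × 2/8 = 336/7920 = 7/165.
There are C(4,2) = 6 such orderings, each equally likely, so P = 6 × 7/165 = 14/55.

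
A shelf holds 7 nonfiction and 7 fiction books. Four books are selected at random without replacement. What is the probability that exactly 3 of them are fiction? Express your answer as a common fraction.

One ordering (fiction drawn first) has probability 7/14 × 6/13 × 5/12 × 7/11 = 1470/24024 = 35/572.
There are C(4,3) = 4 such orderings, each equally likely, so P = 4 × 35/572 = 35/143.

35/143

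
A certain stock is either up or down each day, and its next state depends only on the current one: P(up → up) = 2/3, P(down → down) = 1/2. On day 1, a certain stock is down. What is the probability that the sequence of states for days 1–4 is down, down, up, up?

1/6

Day 1 is given. For each transition, use the conditional probability from the current state:
P(down | down) = 1/2; P(up | down) = 1/2; P(up | up) = 2/3.
P = 1/2 × 1/2 × 2/3 = 2/12 = 1/6.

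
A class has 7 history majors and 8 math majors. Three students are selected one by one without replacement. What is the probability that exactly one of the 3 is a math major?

One ordering (a math major drawn first) has probability 8/15 × 7/14 × 6/13 = 336/2730 = 8/65.
There are C(3,1) = 3 such orderings, each equally likely, so P = 3 × 8/65 = 24/65.

24/65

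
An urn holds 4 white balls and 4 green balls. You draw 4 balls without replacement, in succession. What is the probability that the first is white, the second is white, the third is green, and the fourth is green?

3/35

Each draw changes the counts, so multiply the conditional probabilities along the sequence:
P = 4/8 × 3/7 × 4/6 × 3/5 = 144/1680 = 3/35.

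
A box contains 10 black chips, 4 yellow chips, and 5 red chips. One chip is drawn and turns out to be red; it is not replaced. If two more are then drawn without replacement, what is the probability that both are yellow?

After the first draw, 4 of the remaining 18 chips are yellow.
P = 4/18 × 3/17 = 12/306 = 2/51.

2/51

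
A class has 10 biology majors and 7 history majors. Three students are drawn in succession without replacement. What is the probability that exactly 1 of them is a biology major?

One ordering (a biology major drawn first) has probability 10/17 × 7/16 × 6/15 = 420/4080 = 7/68.
There are C(3,1) = 3 such orderings, each equally likely, so P = 3 × 7/68 = 21/68.

21/68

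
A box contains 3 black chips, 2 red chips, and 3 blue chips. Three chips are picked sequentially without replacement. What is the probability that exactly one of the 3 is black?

15/28

One ordering (black drawn first) has probability 3/8 × 5/7 × 4/6 = 60/336 = 5/28.
There are C(3,1) = 3 such orderings, each equally likely, so P = 3 × 5/28 = 15/28.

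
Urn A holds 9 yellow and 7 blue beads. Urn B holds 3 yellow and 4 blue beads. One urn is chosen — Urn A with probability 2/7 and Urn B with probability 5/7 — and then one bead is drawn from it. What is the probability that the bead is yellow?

From Urn A: P(yellow) = 9/16.
From Urn B: P(yellow) = 3/7.
Total probability = (2/7)(9/16) + (5/7)(3/7) = 183/392.

183/392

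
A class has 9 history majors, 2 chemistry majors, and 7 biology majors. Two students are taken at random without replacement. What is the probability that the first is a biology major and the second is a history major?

7/34

Multiply the probability of each draw given the previous ones:
P = 7/18 × 9/17 = 63/306 = 7/34.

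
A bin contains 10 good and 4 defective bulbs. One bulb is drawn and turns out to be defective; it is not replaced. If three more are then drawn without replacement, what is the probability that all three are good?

With the first bulb removed, 10 good remain out of 13.
P = 10/13 × 9/12 × 8/11 = 720/1716 = 60/143.

60/143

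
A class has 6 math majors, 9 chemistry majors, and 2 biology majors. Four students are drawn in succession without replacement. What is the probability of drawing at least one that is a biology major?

29/68

P(no biology majors) = 15/17 × 14/16 × 13/15 × 12/14 = 32760/57120 = 39/68.
P(at least one) = 1 − 39/68 = 29/68.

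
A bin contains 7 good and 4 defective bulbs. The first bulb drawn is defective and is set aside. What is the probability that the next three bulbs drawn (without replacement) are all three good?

7/24

After the first draw, 7 of the remaining 10 bulbs are good.
P = 7/10 × 6/9 × 5/8 = 210/720 = 7/24.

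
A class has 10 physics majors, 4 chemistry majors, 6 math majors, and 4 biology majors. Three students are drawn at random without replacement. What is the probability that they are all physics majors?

15/253

P(all physics majors) = 10/24 × 9/23 × 8/22 = 720/12144 = 15/253.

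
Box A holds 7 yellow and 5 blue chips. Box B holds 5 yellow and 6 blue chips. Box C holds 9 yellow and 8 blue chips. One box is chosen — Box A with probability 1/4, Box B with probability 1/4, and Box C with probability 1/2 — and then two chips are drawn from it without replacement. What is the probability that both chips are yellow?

From Box A: P(both yellow) = (7/12)(6/11) = 7/22.
From Box B: P(both yellow) = (5/11)(4/10) = 2/11.
From Box C: P(both yellow) = (9/17)(8/16) = 9/34.
Total probability = (1/4)(7/22) + (1/4)(2/11) + (1/2)(9/34) = 35/136.

35/136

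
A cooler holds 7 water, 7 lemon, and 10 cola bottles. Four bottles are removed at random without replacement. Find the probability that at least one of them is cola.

P(no cola) = 14/24 × 13/23 × 12/22 × 11/21 = 24024/255024 = 13/138.
P(at least one) = 1 − 13/138 = 125/138.

125/138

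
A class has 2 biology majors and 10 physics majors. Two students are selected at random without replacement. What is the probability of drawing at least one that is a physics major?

65/66

P(no physics majors) = 2/12 × 1/11 = 2/132 = 1/66.
P(at least one) = 1 − 1/66 = 65/66.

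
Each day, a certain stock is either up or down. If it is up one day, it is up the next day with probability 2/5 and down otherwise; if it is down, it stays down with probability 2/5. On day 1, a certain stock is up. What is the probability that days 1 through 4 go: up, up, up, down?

12/125

Day 1 is given. For each transition, use the conditional probability from the current state:
P(up | up) = 2/5; P(up | up) = 2/5; P(down | up) = 3/5.
P = 2/5 × 2/5 × 3/5 = 12/125.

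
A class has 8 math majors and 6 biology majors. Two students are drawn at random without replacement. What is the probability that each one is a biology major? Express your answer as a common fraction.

15/91

P(every draw is a biology major) = 6/14 × 5/13 = 30/182 = 15/91.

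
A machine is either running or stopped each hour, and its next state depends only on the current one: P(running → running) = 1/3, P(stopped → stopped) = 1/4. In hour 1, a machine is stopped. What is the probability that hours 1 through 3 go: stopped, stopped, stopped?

Hour 1 is given. For each transition, use the conditional probability from the current state:
P(stopped | stopped) = 1/4; P(stopped | stopped) = 1/4.
P = 1/4 × 1/4 = 1/16.

1/16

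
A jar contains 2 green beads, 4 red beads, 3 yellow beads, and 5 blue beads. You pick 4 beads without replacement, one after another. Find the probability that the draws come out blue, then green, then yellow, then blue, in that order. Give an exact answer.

5/1001

Multiply the probability of each draw given the previous ones:
P = 5/14 × 2/13 × 3/12 × 4/11 = 120/24024 = 5/1001.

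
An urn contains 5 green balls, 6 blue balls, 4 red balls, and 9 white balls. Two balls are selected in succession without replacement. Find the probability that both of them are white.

3/23

P(all white) = 9/24 × 8/23 = 72/552 = 3/23.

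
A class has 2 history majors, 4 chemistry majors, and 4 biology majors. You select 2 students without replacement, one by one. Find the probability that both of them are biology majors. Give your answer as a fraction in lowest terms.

P = 4/10 × 3/9 = 12/90 = 2/15.

2/15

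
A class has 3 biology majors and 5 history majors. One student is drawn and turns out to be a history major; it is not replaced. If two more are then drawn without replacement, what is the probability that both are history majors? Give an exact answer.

2/7

With the first student removed, 4 history majors remain out of 7.
P = 4/7 × 3/6 = 12/42 = 2/7.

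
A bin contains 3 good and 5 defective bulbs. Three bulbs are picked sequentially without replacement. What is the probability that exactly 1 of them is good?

One ordering (good drawn first) has probability 3/8 × 5/7 × 4/6 = 60/336 = 5/28.
There are C(3,1) = 3 such orderings, each equally likely, so P = 3 × 5/28 = 15/28.

15/28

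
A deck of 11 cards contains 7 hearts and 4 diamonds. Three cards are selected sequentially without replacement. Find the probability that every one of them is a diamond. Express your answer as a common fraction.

4/165

P(all diamonds) = 4/11 × 3/10 × 2/9 = 24/990 = 4/165.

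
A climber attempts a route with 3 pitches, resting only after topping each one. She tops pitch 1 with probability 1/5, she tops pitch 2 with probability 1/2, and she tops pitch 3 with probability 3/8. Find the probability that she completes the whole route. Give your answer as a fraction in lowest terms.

3/80

Each stage is reached only if all earlier stages succeed, so
P = 1/5 × 1/2 × 3/8 = 3/80.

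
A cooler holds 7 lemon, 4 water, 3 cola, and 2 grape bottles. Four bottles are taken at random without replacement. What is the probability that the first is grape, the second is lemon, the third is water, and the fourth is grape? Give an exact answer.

1/780

Chain rule:
P = 2/16 × 7/15 × 4/14 × 1/13 = 56/43680 = 1/780.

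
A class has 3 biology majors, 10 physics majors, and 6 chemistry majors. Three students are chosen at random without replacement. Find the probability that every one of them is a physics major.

40/323

P = 10/19 × 9/18 × 8/17 = 720/5814 = 40/323.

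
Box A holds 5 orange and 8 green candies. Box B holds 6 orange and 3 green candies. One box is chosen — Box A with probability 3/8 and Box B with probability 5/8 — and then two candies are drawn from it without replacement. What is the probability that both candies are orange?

385/1248

From Box A: P(both orange) = (5/13)(4/12) = 5/39.
From Box B: P(both orange) = (6/9)(5/8) = 5/12.
Total probability = (3/8)(5/39) + (5/8)(5/12) = 385/1248.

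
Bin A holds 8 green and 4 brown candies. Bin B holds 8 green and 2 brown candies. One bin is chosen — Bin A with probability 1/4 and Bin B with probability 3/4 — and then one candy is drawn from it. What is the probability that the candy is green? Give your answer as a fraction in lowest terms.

23/30

From Bin A: P(green) = 8/12.
From Bin B: P(green) = 8/10.
Total probability = (1/4)(8/12) + (3/4)(8/10) = 23/30.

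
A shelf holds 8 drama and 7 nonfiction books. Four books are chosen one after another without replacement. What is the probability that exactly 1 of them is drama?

One ordering (drama drawn first) has probability 8/15 × 7/14 × 6/13 × 5/12 = 1680/32760 = 2/39.
There are C(4,1) = 4 such orderings, each equally likely, so P = 4 × 2/39 = 8/39.

8/39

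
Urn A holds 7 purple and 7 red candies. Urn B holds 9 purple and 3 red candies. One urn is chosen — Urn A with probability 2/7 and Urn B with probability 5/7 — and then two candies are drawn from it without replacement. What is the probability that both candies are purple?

456/1001

From Urn A: P(both purple) = (7/14)(6/13) = 3/13.
From Urn B: P(both purple) = (9/12)(8/11) = 6/11.
Total probability = (2/7)(3/13) + (5/7)(6/11) = 456/1001.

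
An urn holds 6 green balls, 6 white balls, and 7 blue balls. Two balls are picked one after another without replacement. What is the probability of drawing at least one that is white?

P(no white) = 13/19 × 12/18 = 156/342 = 26/57.
P(at least one) = 1 − 26/57 = 31/57.

31/57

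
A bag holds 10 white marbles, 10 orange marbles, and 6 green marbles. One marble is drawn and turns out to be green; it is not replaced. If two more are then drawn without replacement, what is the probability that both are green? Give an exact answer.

After the first draw, 5 of the remaining 25 marbles are green.
P = 5/25 × 4/24 = 20/600 = 1/30.

1/30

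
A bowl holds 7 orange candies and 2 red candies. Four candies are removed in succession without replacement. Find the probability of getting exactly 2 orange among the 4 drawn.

One ordering (orange drawn first) has probability 7/9 × 6/8 × 2/7 × 1/6 = 84/3024 = 1/36.
There are C(4,2) = 6 such orderings, each equally likely, so P = 6 × 1/36 = 1/6.

1/6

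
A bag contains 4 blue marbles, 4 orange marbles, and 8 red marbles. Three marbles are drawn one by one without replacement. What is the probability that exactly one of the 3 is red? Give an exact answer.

One ordering (red drawn first) has probability 8/16 × 8/15 × 7/14 = 448/3360 = 2/15.
There are C(3,1) = 3 such orderings, each equally likely, so P = 3 × 2/15 = 2/5.

2/5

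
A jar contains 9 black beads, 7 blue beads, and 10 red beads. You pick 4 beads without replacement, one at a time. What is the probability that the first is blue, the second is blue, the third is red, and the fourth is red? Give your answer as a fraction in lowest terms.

63/5980

Each draw changes the counts, so multiply the conditional probabilities along the sequence:
P = 7/26 × 6/25 × 10/24 × 9/23 = 3780/358800 = 63/5980.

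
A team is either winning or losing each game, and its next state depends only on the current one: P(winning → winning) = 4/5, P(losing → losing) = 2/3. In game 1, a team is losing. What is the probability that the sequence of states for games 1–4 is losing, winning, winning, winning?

16/75

Game 1 is given. For each transition, use the conditional probability from the current state:
P(winning | losing) = 1/3; P(winning | winning) = 4/5; P(winning | winning) = 4/5.
P = 1/3 × 4/5 × 4/5 = 16/75.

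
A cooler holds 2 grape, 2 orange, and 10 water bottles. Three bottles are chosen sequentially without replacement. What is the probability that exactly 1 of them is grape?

One ordering (grape drawn first) has probability 2/14 × 12/13 × 11/12 = 264/2184 = 11/91.
There are C(3,1) = 3 such orderings, each equally likely, so P = 3 × 11/91 = 33/91.

33/91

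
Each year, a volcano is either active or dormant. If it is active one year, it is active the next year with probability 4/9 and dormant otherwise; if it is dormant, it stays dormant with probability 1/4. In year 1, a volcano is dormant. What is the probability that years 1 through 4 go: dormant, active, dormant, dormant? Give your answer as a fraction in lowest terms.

5/48

Year 1 is given. For each transition, use the conditional probability from the current state:
P(active | dormant) = 3/4; P(dormant | active) = 5/9; P(dormant | dormant) = 1/4.
P = 3/4 × 5/9 × 1/4 = 15/144 = 5/48.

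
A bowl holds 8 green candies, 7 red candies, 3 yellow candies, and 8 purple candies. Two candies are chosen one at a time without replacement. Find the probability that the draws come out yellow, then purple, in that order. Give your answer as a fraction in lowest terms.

Multiply the probability of each draw given the previous ones:
P = 3/26 × 8/25 = 24/650 = 12/325.

12/325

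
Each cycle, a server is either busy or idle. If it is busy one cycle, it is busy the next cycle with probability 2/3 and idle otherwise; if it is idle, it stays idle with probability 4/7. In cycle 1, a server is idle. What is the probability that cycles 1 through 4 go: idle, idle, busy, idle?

Cycle 1 is given. For each transition, use the conditional probability from the current state:
P(idle | idle) = 4/7; P(busy | idle) = 3/7; P(idle | busy) = 1/3.
P = 4/7 × 3/7 × 1/3 = 12/147 = 4/49.

4/49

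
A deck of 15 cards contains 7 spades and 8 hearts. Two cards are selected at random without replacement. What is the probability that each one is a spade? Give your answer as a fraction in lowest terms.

P = 7/15 × 6/14 = 42/210 = 1/5.

1/5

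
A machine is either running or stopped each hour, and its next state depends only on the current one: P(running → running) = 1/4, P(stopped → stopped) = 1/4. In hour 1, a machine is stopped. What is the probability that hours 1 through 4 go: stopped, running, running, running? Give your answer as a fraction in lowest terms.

Hour 1 is given. For each transition, use the conditional probability from the current state:
P(running | stopped) = 3/4; P(running | running) = 1/4; P(running | running) = 1/4.
P = 3/4 × 1/4 × 1/4 = 3/64.

3/64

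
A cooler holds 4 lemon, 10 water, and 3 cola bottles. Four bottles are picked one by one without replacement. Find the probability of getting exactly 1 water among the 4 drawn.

5/34

One ordering (water drawn first) has probability 10/17 × 7/16 × 6/15 × 5/14 = 2100/57120 = 5/136.
There are C(4,1) = 4 such orderings, each equally likely, so P = 4 × 5/136 = 5/34.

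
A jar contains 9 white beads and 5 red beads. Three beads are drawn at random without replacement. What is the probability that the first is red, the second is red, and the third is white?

Chain rule:
P = 5/14 × 4/13 × 9/12 = 180/2184 = 15/182.

15/182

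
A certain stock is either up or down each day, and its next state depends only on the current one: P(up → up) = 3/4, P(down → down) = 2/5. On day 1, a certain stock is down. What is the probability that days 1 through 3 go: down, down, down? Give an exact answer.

Day 1 is given. For each transition, use the conditional probability from the current state:
P(down | down) = 2/5; P(down | down) = 2/5.
P = 2/5 × 2/5 = 4/25.

4/25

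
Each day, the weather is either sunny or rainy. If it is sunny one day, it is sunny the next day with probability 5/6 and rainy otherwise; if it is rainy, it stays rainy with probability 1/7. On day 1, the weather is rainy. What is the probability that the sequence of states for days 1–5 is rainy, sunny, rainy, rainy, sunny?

Day 1 is given. For each transition, use the conditional probability from the current state:
P(sunny | rainy) = 6/7; P(rainy | sunny) = 1/6; P(rainy | rainy) = 1/7; P(sunny | rainy) = 6/7.
P = 6/7 × 1/6 × 1/7 × 6/7 = 36/2058 = 6/343.

6/343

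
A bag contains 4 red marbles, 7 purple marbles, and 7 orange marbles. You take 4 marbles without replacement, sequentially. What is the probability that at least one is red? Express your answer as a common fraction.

2059/3060

P(no red) = 14/18 × 13/17 × 12/16 × 11/15 = 24024/73440 = 1001/3060.
P(at least one) = 1 − 1001/3060 = 2059/3060.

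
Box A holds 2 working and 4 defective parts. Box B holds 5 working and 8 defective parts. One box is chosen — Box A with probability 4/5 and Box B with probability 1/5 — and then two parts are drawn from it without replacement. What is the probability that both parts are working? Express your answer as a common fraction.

From Box A: P(both working) = (2/6)(1/5) = 1/15.
From Box B: P(both working) = (5/13)(4/12) = 5/39.
Total probability = (4/5)(1/15) + (1/5)(5/39) = 77/975.

77/975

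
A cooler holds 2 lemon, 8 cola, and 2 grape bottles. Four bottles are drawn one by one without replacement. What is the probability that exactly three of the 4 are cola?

224/495

One ordering (cola drawn first) has probability 8/12 × 7/11 × 6/10 × 4/9 = 1344/11880 = 56/495.
There are C(4,3) = 4 such orderings, each equally likely, so P = 4 × 56/495 = 224/495.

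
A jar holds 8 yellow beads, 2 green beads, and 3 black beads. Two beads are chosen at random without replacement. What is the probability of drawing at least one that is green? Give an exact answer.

23/78

P(no green) = 11/13 × 10/12 = 110/156 = 55/78.
P(at least one) = 1 − 55/78 = 23/78.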